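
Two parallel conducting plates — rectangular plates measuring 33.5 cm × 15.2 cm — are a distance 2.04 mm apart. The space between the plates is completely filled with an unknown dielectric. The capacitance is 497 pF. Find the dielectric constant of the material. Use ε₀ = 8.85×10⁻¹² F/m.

2.25

A = 33.5 × 15.2 cm² = 5.09×10⁻² m².
κ = Cd/(ε₀A) = 4.97×10⁻¹⁰ × 2.04×10⁻³ / (8.85×10⁻¹² × 5.09×10⁻²) = 2.25.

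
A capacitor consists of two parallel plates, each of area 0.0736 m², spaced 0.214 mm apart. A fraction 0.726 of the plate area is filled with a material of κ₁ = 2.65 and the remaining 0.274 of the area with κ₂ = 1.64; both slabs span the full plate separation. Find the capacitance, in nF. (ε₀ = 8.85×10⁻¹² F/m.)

C ≈ 7.22 nF

Side-by-side slabs ⇒ two capacitors in parallel, each spanning the full gap.
C₁ = κ₁ε₀A₁/d = 2.65 × 8.85×10⁻¹² × 5.34×10⁻² / 2.14×10⁻⁴ = 5.86×10⁻⁹ F.
C₂ = κ₂ε₀A₂/d = 1.64 × 8.85×10⁻¹² × 2.02×10⁻² / 2.14×10⁻⁴ = 1.37×10⁻⁹ F.
C = C₁ + C₂ = 7.22×10⁻⁹ F.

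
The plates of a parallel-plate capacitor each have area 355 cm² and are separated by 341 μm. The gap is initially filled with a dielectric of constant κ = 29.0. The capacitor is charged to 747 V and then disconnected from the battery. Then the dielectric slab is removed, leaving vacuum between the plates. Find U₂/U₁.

U₂/U₁ ≈ 29.0

Isolated ⇒ Q is held fixed.
C₂ = 0.0345 C₁ and U = Q²/(2C), so U₂/U₁ = C₁/C₂ = 29.0.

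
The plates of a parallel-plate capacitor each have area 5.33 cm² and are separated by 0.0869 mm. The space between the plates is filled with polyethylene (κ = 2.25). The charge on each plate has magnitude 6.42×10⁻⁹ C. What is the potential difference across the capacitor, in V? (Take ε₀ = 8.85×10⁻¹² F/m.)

A = 5.33 cm² = 5.33×10⁻⁴ m².
C = κε₀A/d = 2.25 × 8.85×10⁻¹² × 5.33×10⁻⁴ / 8.69×10⁻⁵ = 1.22×10⁻¹⁰ F.
V = Q/C = 6.42×10⁻⁹ / 1.22×10⁻¹⁰ = 52.6 V.

V ≈ 52.6 V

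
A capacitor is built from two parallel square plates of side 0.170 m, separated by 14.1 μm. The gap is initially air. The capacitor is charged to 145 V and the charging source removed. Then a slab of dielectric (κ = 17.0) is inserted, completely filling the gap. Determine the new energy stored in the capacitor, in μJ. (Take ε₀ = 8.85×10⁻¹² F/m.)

A = (0.170 m)² = 2.89×10⁻² m².
Initially C₁ = ε₀A/d = 8.85×10⁻¹² × 2.89×10⁻² / 1.41×10⁻⁵ = 1.81×10⁻⁸ F.
U₁ = 1.91×10⁻⁴ J.
Isolated ⇒ Q is held fixed. C₂ = 17.0 C₁ and U = Q²/(2C), so U₂/U₁ = C₁/C₂ = 0.0588.
U₂ = 0.0588 × 1.91×10⁻⁴ = 1.12×10⁻⁵ J.

U ≈ 11.2 μJ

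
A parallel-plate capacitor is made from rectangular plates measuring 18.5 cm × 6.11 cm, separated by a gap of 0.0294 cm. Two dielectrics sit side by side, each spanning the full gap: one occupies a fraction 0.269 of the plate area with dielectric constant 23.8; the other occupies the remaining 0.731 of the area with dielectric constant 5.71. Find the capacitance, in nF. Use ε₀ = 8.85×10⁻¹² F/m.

A = 18.5 × 6.11 cm² = 1.13×10⁻² m².
Side-by-side slabs ⇒ two capacitors in parallel, each spanning the full gap.
C₁ = κ₁ε₀A₁/d = 23.8 × 8.85×10⁻¹² × 3.04×10⁻³ / 2.94×10⁻⁴ = 2.18×10⁻⁹ F.
C₂ = κ₂ε₀A₂/d = 5.71 × 8.85×10⁻¹² × 8.26×10⁻³ / 2.94×10⁻⁴ = 1.42×10⁻⁹ F.
C = C₁ + C₂ = 3.60×10⁻⁹ F.

C ≈ 3.60 nF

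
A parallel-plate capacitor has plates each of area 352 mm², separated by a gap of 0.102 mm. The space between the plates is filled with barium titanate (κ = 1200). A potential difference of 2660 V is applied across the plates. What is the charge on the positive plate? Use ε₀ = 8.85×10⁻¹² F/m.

Q ≈ 97.5 μC

A = 352 mm² = 3.52×10⁻⁴ m².
C = κε₀A/d = 1200 × 8.85×10⁻¹² × 3.52×10⁻⁴ / 1.02×10⁻⁴ = 3.66×10⁻⁸ F.
Q = CV = 3.66×10⁻⁸ × 2660 = 9.75×10⁻⁵ C.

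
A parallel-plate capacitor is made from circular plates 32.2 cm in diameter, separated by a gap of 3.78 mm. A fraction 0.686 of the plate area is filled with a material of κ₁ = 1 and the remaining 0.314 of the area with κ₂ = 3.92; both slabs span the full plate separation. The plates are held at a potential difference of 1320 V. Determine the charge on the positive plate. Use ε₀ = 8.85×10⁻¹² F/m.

A = π(32.2/2 cm)² = 8.14×10⁻² m².
Side-by-side slabs ⇒ two capacitors in parallel, each spanning the full gap.
C₁ = κ₁ε₀A₁/d = 1.00 × 8.85×10⁻¹² × 5.59×10⁻² / 3.78×10⁻³ = 1.31×10⁻¹⁰ F.
C₂ = κ₂ε₀A₂/d = 3.92 × 8.85×10⁻¹² × 2.56×10⁻² / 3.78×10⁻³ = 2.35×10⁻¹⁰ F.
C = C₁ + C₂ = 3.65×10⁻¹⁰ F.
Q = CV = 3.65×10⁻¹⁰ × 1320 = 4.82×10⁻⁷ C.

Q ≈ 482 nC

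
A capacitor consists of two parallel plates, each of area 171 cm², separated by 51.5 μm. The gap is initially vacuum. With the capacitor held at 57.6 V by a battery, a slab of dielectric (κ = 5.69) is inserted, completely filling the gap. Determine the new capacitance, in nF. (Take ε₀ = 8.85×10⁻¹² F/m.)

C ≈ 16.7 nF

A = 171 cm² = 1.71×10⁻² m².
Initially C₁ = ε₀A/d = 8.85×10⁻¹² × 1.71×10⁻² / 5.15×10⁻⁵ = 2.94×10⁻⁹ F.
C = κε₀A/d scales with κ, so C₂/C₁ = κ = 5.69.
C₂ = 5.69 × 2.94×10⁻⁹ = 1.67×10⁻⁸ F.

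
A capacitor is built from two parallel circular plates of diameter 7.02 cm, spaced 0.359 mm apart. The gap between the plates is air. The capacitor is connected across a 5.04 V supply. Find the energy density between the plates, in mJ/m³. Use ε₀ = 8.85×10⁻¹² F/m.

0.872 mJ/m³

E = V/d = 5.04 / 3.59×10⁻⁴ = 1.40×10⁴ V/m.
u = ½ε₀E² = ½ × 8.85×10⁻¹² × (1.40×10⁴)² = 8.72×10⁻⁴ J/m³.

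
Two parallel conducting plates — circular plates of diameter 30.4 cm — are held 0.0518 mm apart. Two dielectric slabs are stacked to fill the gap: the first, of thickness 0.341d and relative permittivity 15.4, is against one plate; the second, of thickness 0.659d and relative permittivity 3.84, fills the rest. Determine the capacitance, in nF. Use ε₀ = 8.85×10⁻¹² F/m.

A = π(30.4/2 cm)² = 7.26×10⁻² m².
Stacked slabs ⇒ two capacitors in series, each with the full plate area.
C₁ = κ₁ε₀A/d₁ = 15.4 × 8.85×10⁻¹² × 7.26×10⁻² / 1.77×10⁻⁵ = 5.60×10⁻⁷ F.
C₂ = κ₂ε₀A/d₂ = 3.84 × 8.85×10⁻¹² × 7.26×10⁻² / 3.41×10⁻⁵ = 7.23×10⁻⁸ F.
C = (1/C₁ + 1/C₂)⁻¹ = 6.40×10⁻⁸ F.

64.0 nF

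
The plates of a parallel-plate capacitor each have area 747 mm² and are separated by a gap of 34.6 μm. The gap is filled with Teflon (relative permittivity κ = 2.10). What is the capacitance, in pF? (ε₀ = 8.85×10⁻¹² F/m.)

C ≈ 401 pF

A = 747 mm² = 7.47×10⁻⁴ m².
C = κε₀A/d = 2.10 × 8.85×10⁻¹² × 7.47×10⁻⁴ / 3.46×10⁻⁵ = 4.01×10⁻¹⁰ F.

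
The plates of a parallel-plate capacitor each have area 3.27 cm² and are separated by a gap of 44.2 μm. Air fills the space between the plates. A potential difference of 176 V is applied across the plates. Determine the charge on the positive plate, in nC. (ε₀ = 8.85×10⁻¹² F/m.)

11.5 nC

A = 3.27 cm² = 3.27×10⁻⁴ m².
C = ε₀A/d = 8.85×10⁻¹² × 3.27×10⁻⁴ / 4.42×10⁻⁵ = 6.55×10⁻¹¹ F.
Q = CV = 6.55×10⁻¹¹ × 176 = 1.15×10⁻⁸ C.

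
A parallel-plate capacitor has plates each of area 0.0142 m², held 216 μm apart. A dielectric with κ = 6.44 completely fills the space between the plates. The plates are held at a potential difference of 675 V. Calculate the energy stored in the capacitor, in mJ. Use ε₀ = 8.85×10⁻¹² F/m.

U ≈ 0.854 mJ

C = κε₀A/d = 6.44 × 8.85×10⁻¹² × 1.42×10⁻² / 2.16×10⁻⁴ = 3.75×10⁻⁹ F.
U = ½CV² = ½ × 3.75×10⁻⁹ × (675)² = 8.54×10⁻⁴ J.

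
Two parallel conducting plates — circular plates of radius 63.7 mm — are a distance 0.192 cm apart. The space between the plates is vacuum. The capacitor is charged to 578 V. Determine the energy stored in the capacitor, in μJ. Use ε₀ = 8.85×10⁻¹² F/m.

U ≈ 9.82 μJ

A = π(63.7 mm)² = 1.27×10⁻² m².
C = ε₀A/d = 8.85×10⁻¹² × 1.27×10⁻² / 1.92×10⁻³ = 5.88×10⁻¹¹ F.
U = ½CV² = ½ × 5.88×10⁻¹¹ × (578)² = 9.82×10⁻⁶ J.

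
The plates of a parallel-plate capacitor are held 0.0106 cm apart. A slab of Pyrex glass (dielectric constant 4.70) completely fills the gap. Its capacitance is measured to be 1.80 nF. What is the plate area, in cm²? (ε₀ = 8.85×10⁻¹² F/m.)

A ≈ 45.9 cm²

A = Cd/(κε₀) = 1.80×10⁻⁹ × 1.06×10⁻⁴ / (4.70 × 8.85×10⁻¹²) = 4.59×10⁻³ m².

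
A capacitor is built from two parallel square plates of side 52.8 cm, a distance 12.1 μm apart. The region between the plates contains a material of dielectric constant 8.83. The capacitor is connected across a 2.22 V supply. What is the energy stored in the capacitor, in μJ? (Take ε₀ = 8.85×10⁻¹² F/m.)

4.44 μJ

A = (52.8 cm)² = 0.279 m².
C = κε₀A/d = 8.83 × 8.85×10⁻¹² × 0.279 / 1.21×10⁻⁵ = 1.80×10⁻⁶ F.
U = ½CV² = ½ × 1.80×10⁻⁶ × (2.22)² = 4.44×10⁻⁶ J.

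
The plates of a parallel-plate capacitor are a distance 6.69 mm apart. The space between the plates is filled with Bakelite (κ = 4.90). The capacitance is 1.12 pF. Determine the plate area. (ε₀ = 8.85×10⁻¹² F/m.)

A = Cd/(κε₀) = 1.12×10⁻¹² × 6.69×10⁻³ / (4.90 × 8.85×10⁻¹²) = 1.73×10⁻⁴ m².

173 mm²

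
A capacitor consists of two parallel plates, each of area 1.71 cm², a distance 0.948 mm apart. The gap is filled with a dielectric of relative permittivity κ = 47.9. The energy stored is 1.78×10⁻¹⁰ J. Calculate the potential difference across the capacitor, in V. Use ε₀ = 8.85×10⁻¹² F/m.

A = 1.71 cm² = 1.71×10⁻⁴ m².
C = κε₀A/d = 47.9 × 8.85×10⁻¹² × 1.71×10⁻⁴ / 9.48×10⁻⁴ = 7.65×10⁻¹¹ F.
V = √(2U/C) = √(2 × 1.78×10⁻¹⁰ / 7.65×10⁻¹¹) = 2.16 V.

V ≈ 2.16 V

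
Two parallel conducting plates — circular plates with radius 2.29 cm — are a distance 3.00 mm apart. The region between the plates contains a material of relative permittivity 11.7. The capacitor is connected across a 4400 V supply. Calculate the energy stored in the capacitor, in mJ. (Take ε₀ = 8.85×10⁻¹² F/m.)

0.550 mJ

A = π(2.29 cm)² = 1.65×10⁻³ m².
C = κε₀A/d = 11.7 × 8.85×10⁻¹² × 1.65×10⁻³ / 3.00×10⁻³ = 5.69×10⁻¹¹ F.
U = ½CV² = ½ × 5.69×10⁻¹¹ × (4400)² = 5.50×10⁻⁴ J.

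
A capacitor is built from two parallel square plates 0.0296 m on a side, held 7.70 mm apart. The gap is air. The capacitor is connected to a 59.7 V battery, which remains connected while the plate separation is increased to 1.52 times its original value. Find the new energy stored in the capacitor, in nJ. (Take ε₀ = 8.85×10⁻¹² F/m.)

1.18 nJ

A = (0.0296 m)² = 8.76×10⁻⁴ m².
Initially C₁ = ε₀A/d = 8.85×10⁻¹² × 8.76×10⁻⁴ / 7.70×10⁻³ = 1.01×10⁻¹² F.
U₁ = 1.79×10⁻⁹ J.
Battery connected ⇒ V is held fixed. C₂ = 0.658 C₁ and U = ½CV², so U₂/U₁ = C₂/C₁ = 0.658.
U₂ = 0.658 × 1.79×10⁻⁹ = 1.18×10⁻⁹ J.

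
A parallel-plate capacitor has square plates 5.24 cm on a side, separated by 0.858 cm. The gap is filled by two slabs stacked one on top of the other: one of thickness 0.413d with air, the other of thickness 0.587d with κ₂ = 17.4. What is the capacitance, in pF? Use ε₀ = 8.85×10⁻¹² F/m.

A = (5.24 cm)² = 2.75×10⁻³ m².
Stacked slabs ⇒ two capacitors in series, each with the full plate area.
C₁ = κ₁ε₀A/d₁ = 1.00 × 8.85×10⁻¹² × 2.75×10⁻³ / 3.54×10⁻³ = 6.86×10⁻¹² F.
C₂ = κ₂ε₀A/d₂ = 17.4 × 8.85×10⁻¹² × 2.75×10⁻³ / 5.04×10⁻³ = 8.40×10⁻¹¹ F.
C = (1/C₁ + 1/C₂)⁻¹ = 6.34×10⁻¹² F.

6.34 pF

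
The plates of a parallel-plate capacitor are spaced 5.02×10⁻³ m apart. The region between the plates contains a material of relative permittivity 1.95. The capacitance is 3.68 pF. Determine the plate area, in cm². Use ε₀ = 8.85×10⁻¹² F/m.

A = Cd/(κε₀) = 3.68×10⁻¹² × 5.02×10⁻³ / (1.95 × 8.85×10⁻¹²) = 1.07×10⁻³ m².

A ≈ 10.7 cm²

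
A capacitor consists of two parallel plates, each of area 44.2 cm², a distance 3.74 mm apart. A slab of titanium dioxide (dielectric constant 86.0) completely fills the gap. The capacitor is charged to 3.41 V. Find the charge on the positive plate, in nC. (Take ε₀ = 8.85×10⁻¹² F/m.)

3.07 nC

A = 44.2 cm² = 4.42×10⁻³ m².
C = κε₀A/d = 86.0 × 8.85×10⁻¹² × 4.42×10⁻³ / 3.74×10⁻³ = 8.99×10⁻¹⁰ F.
Q = CV = 8.99×10⁻¹⁰ × 3.41 = 3.07×10⁻⁹ C.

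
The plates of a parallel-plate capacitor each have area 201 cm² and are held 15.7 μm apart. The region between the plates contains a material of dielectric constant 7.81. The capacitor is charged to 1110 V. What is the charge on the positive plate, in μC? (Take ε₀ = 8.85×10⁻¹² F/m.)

98.2 μC

A = 201 cm² = 2.01×10⁻² m².
C = κε₀A/d = 7.81 × 8.85×10⁻¹² × 2.01×10⁻² / 1.57×10⁻⁵ = 8.85×10⁻⁸ F.
Q = CV = 8.85×10⁻⁸ × 1110 = 9.82×10⁻⁵ C.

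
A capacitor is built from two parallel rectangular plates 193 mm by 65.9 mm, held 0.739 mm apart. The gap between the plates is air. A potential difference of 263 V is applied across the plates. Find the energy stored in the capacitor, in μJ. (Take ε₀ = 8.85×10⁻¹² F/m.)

A = 193 × 65.9 mm² = 1.27×10⁻² m².
C = ε₀A/d = 8.85×10⁻¹² × 1.27×10⁻² / 7.39×10⁻⁴ = 1.52×10⁻¹⁰ F.
U = ½CV² = ½ × 1.52×10⁻¹⁰ × (263)² = 5.27×10⁻⁶ J.

5.27 μJ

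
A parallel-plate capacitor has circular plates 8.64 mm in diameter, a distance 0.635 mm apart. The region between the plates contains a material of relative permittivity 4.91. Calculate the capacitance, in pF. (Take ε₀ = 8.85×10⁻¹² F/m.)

4.01 pF

A = π(8.64/2 mm)² = 5.86×10⁻⁵ m².
C = κε₀A/d = 4.91 × 8.85×10⁻¹² × 5.86×10⁻⁵ / 6.35×10⁻⁴ = 4.01×10⁻¹² F.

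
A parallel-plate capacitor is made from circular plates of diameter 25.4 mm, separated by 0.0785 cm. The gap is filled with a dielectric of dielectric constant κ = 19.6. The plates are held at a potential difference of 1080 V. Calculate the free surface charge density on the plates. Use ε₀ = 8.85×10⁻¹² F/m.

23.9 nC/cm²

A = π(25.4/2 mm)² = 5.07×10⁻⁴ m².
C = κε₀A/d = 19.6 × 8.85×10⁻¹² × 5.07×10⁻⁴ / 7.85×10⁻⁴ = 1.12×10⁻¹⁰ F.
σ = Q/A = CV/A = 1.12×10⁻¹⁰ × 1080 / 5.07×10⁻⁴ = 2.39×10⁻⁴ C/m².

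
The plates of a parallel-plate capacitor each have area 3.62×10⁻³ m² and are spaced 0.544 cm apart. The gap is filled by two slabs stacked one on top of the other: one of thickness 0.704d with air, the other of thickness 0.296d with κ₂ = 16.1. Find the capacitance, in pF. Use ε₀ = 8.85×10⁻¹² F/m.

Stacked slabs ⇒ two capacitors in series, each with the full plate area.
C₁ = κ₁ε₀A/d₁ = 1.00 × 8.85×10⁻¹² × 3.62×10⁻³ / 3.83×10⁻³ = 8.37×10⁻¹² F.
C₂ = κ₂ε₀A/d₂ = 16.1 × 8.85×10⁻¹² × 3.62×10⁻³ / 1.61×10⁻³ = 3.20×10⁻¹⁰ F.
C = (1/C₁ + 1/C₂)⁻¹ = 8.15×10⁻¹² F.

C ≈ 8.15 pF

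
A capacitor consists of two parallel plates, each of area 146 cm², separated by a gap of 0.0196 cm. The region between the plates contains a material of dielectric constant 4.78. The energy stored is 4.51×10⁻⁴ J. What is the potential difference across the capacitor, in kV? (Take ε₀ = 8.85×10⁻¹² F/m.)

V ≈ 0.535 kV

A = 146 cm² = 1.46×10⁻² m².
C = κε₀A/d = 4.78 × 8.85×10⁻¹² × 1.46×10⁻² / 1.96×10⁻⁴ = 3.15×10⁻⁹ F.
V = √(2U/C) = √(2 × 4.51×10⁻⁴ / 3.15×10⁻⁹) = 5.35×10² V.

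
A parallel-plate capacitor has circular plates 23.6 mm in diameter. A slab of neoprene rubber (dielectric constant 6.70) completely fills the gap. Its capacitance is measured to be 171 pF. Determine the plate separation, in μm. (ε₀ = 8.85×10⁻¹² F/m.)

A = π(23.6/2 mm)² = 4.37×10⁻⁴ m².
d = κε₀A/C = 6.70 × 8.85×10⁻¹² × 4.37×10⁻⁴ / 1.71×10⁻¹⁰ = 1.52×10⁻⁴ m.

d ≈ 152 μm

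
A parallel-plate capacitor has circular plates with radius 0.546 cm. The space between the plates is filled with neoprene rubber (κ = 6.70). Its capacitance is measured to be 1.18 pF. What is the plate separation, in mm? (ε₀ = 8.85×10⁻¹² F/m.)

A = π(0.546 cm)² = 9.37×10⁻⁵ m².
d = κε₀A/C = 6.70 × 8.85×10⁻¹² × 9.37×10⁻⁵ / 1.18×10⁻¹² = 4.71×10⁻³ m.

4.71 mm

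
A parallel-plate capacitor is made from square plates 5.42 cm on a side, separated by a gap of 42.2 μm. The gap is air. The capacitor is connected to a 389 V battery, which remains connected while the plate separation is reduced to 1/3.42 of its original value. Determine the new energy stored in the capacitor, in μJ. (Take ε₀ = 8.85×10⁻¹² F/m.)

U ≈ 159 μJ

A = (5.42 cm)² = 2.94×10⁻³ m².
Initially C₁ = ε₀A/d = 8.85×10⁻¹² × 2.94×10⁻³ / 4.22×10⁻⁵ = 6.16×10⁻¹⁰ F.
U₁ = 4.66×10⁻⁵ J.
Battery connected ⇒ V is held fixed. C₂ = 3.42 C₁ and U = ½CV², so U₂/U₁ = C₂/C₁ = 3.42.
U₂ = 3.42 × 4.66×10⁻⁵ = 1.59×10⁻⁴ J.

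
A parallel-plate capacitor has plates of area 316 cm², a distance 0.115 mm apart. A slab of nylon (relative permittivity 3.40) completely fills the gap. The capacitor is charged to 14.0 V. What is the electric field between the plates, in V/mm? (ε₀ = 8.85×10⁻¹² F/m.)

E ≈ 122 V/mm

E = V/d = 14.0 / 1.15×10⁻⁴ = 1.22×10⁵ V/m.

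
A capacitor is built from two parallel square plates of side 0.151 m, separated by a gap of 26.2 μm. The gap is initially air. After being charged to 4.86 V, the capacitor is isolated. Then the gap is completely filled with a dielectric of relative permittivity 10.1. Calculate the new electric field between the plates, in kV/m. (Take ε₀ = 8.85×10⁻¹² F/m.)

18.4 kV/m

A = (0.151 m)² = 2.28×10⁻² m².
Initially C₁ = ε₀A/d = 8.85×10⁻¹² × 2.28×10⁻² / 2.62×10⁻⁵ = 7.70×10⁻⁹ F.
E₁ = 1.85×10⁵ V/m.
Isolated ⇒ Q is held fixed. V₂ = Q/C₂ = V₁/10.1; E = V/d, so E₂/E₁ = (V₂/V₁)(d₁/d₂) = 0.0990.
E₂ = 0.0990 × 1.85×10⁵ = 1.84×10⁴ V/m.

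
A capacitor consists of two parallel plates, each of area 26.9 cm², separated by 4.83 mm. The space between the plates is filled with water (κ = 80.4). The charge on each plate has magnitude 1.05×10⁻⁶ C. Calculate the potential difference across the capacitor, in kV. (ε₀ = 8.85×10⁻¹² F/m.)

2.65 kV

A = 26.9 cm² = 2.69×10⁻³ m².
C = κε₀A/d = 80.4 × 8.85×10⁻¹² × 2.69×10⁻³ / 4.83×10⁻³ = 3.96×10⁻¹⁰ F.
V = Q/C = 1.05×10⁻⁶ / 3.96×10⁻¹⁰ = 2.65×10³ V.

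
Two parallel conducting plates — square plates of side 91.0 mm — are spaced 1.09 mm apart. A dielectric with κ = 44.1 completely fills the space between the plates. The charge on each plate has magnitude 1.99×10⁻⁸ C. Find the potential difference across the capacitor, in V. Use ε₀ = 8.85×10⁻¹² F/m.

A = (91.0 mm)² = 8.28×10⁻³ m².
C = κε₀A/d = 44.1 × 8.85×10⁻¹² × 8.28×10⁻³ / 1.09×10⁻³ = 2.97×10⁻⁹ F.
V = Q/C = 1.99×10⁻⁸ / 2.97×10⁻⁹ = 6.71 V.

V ≈ 6.71 V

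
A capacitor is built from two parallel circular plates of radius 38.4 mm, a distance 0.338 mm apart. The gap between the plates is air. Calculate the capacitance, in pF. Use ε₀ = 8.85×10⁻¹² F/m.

A = π(38.4 mm)² = 4.63×10⁻³ m².
C = ε₀A/d = 8.85×10⁻¹² × 4.63×10⁻³ / 3.38×10⁻⁴ = 1.21×10⁻¹⁰ F.

121 pF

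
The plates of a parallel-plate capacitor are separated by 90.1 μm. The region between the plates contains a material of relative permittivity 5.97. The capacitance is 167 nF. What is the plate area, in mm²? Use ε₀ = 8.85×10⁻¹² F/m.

A = Cd/(κε₀) = 1.67×10⁻⁷ × 9.01×10⁻⁵ / (5.97 × 8.85×10⁻¹²) = 0.285 m².

A ≈ 2.85×10⁵ mm²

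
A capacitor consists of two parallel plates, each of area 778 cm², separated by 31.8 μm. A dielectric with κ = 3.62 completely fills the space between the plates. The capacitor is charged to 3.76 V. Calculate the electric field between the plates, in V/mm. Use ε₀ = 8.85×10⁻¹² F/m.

E = V/d = 3.76 / 3.18×10⁻⁵ = 1.18×10⁵ V/m.

E ≈ 118 V/mm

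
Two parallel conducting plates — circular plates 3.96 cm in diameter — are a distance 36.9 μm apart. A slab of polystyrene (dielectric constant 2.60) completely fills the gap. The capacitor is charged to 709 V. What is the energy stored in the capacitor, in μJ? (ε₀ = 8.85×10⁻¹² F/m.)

A = π(3.96/2 cm)² = 1.23×10⁻³ m².
C = κε₀A/d = 2.60 × 8.85×10⁻¹² × 1.23×10⁻³ / 3.69×10⁻⁵ = 7.68×10⁻¹⁰ F.
U = ½CV² = ½ × 7.68×10⁻¹⁰ × (709)² = 1.93×10⁻⁴ J.

193 μJ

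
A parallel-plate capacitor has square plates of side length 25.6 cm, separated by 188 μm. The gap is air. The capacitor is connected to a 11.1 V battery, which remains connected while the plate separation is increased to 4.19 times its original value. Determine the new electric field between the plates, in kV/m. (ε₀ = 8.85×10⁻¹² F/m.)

A = (25.6 cm)² = 6.55×10⁻² m².
Initially C₁ = ε₀A/d = 8.85×10⁻¹² × 6.55×10⁻² / 1.88×10⁻⁴ = 3.09×10⁻⁹ F.
E₁ = 5.90×10⁴ V/m.
Battery connected ⇒ V is held fixed. E = V/d, so E₂/E₁ = d₁/d₂ = 0.239.
E₂ = 0.239 × 5.90×10⁴ = 1.41×10⁴ V/m.

E ≈ 14.1 kV/m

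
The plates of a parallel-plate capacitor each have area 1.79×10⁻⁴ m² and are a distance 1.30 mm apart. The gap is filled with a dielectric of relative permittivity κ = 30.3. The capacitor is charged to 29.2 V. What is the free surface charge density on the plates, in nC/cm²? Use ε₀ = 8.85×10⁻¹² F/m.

σ ≈ 0.602 nC/cm²

C = κε₀A/d = 30.3 × 8.85×10⁻¹² × 1.79×10⁻⁴ / 1.30×10⁻³ = 3.69×10⁻¹¹ F.
σ = Q/A = CV/A = 3.69×10⁻¹¹ × 29.2 / 1.79×10⁻⁴ = 6.02×10⁻⁶ C/m².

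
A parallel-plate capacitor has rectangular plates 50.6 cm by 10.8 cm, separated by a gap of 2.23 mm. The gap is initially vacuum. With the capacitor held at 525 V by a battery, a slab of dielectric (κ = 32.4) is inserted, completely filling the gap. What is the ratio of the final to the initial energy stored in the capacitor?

Battery connected ⇒ V is held fixed.
C₂ = 32.4 C₁ and U = ½CV², so U₂/U₁ = C₂/C₁ = 32.4.

U₂/U₁ ≈ 32.4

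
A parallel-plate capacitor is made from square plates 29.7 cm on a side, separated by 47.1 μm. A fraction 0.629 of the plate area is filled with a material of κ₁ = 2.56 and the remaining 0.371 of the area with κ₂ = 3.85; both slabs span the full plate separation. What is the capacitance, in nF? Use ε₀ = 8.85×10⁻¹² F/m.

50.4 nF

A = (29.7 cm)² = 8.82×10⁻² m².
Side-by-side slabs ⇒ two capacitors in parallel, each spanning the full gap.
C₁ = κ₁ε₀A₁/d = 2.56 × 8.85×10⁻¹² × 5.55×10⁻² / 4.71×10⁻⁵ = 2.67×10⁻⁸ F.
C₂ = κ₂ε₀A₂/d = 3.85 × 8.85×10⁻¹² × 3.27×10⁻² / 4.71×10⁻⁵ = 2.37×10⁻⁸ F.
C = C₁ + C₂ = 5.04×10⁻⁸ F.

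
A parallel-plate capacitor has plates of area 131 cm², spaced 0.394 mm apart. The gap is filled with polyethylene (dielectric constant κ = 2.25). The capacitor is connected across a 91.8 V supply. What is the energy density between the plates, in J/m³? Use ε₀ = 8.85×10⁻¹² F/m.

E = V/d = 91.8 / 3.94×10⁻⁴ = 2.33×10⁵ V/m.
u = ½κε₀E² = ½ × 2.25 × 8.85×10⁻¹² × (2.33×10⁵)² = 0.540 J/m³.

u ≈ 0.540 J/m³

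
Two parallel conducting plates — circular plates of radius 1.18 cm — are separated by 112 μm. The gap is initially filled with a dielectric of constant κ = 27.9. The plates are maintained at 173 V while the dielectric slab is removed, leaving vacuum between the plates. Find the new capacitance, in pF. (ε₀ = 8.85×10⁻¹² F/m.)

34.6 pF

A = π(1.18 cm)² = 4.37×10⁻⁴ m².
Initially C₁ = κε₀A/d = 27.9 × 8.85×10⁻¹² × 4.37×10⁻⁴ / 1.12×10⁻⁴ = 9.64×10⁻¹⁰ F.
C = κε₀A/d scales with κ, so C₂/C₁ = 1/κ = 1/27.9 = 0.0358.
C₂ = 0.0358 × 9.64×10⁻¹⁰ = 3.46×10⁻¹¹ F.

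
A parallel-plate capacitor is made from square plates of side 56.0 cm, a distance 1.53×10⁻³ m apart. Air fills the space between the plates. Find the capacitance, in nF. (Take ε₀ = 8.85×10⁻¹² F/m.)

1.81 nF

A = (56.0 cm)² = 0.314 m².
C = ε₀A/d = 8.85×10⁻¹² × 0.314 / 1.53×10⁻³ = 1.81×10⁻⁹ F.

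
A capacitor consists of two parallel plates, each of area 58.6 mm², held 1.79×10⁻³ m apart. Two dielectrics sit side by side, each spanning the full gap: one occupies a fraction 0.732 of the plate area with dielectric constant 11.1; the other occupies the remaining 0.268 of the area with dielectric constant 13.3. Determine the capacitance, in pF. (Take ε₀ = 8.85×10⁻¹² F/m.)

A = 58.6 mm² = 5.86×10⁻⁵ m².
Side-by-side slabs ⇒ two capacitors in parallel, each spanning the full gap.
C₁ = κ₁ε₀A₁/d = 11.1 × 8.85×10⁻¹² × 4.29×10⁻⁵ / 1.79×10⁻³ = 2.35×10⁻¹² F.
C₂ = κ₂ε₀A₂/d = 13.3 × 8.85×10⁻¹² × 1.57×10⁻⁵ / 1.79×10⁻³ = 1.03×10⁻¹² F.
C = C₁ + C₂ = 3.39×10⁻¹² F.

3.39 pF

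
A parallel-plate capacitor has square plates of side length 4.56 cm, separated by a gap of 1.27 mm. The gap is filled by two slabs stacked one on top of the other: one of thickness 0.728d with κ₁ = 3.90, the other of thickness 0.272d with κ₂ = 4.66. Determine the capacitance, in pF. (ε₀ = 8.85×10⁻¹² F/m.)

A = (4.56 cm)² = 2.08×10⁻³ m².
Stacked slabs ⇒ two capacitors in series, each with the full plate area.
C₁ = κ₁ε₀A/d₁ = 3.90 × 8.85×10⁻¹² × 2.08×10⁻³ / 9.25×10⁻⁴ = 7.76×10⁻¹¹ F.
C₂ = κ₂ε₀A/d₂ = 4.66 × 8.85×10⁻¹² × 2.08×10⁻³ / 3.45×10⁻⁴ = 2.48×10⁻¹⁰ F.
C = (1/C₁ + 1/C₂)⁻¹ = 5.91×10⁻¹¹ F.

C ≈ 59.1 pF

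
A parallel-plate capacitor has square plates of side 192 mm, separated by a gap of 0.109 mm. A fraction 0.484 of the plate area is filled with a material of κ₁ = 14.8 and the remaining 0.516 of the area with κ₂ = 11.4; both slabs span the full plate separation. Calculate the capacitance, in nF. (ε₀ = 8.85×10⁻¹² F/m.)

39.0 nF

A = (192 mm)² = 3.69×10⁻² m².
Side-by-side slabs ⇒ two capacitors in parallel, each spanning the full gap.
C₁ = κ₁ε₀A₁/d = 14.8 × 8.85×10⁻¹² × 1.78×10⁻² / 1.09×10⁻⁴ = 2.14×10⁻⁸ F.
C₂ = κ₂ε₀A₂/d = 11.4 × 8.85×10⁻¹² × 1.90×10⁻² / 1.09×10⁻⁴ = 1.76×10⁻⁸ F.
C = C₁ + C₂ = 3.90×10⁻⁸ F.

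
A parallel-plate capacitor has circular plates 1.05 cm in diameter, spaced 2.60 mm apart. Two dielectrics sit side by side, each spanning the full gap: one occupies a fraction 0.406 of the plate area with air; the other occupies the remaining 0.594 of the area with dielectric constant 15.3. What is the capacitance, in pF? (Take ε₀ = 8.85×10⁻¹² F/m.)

A = π(1.05/2 cm)² = 8.66×10⁻⁵ m².
Side-by-side slabs ⇒ two capacitors in parallel, each spanning the full gap.
C₁ = κ₁ε₀A₁/d = 1.00 × 8.85×10⁻¹² × 3.52×10⁻⁵ / 2.60×10⁻³ = 1.20×10⁻¹³ F.
C₂ = κ₂ε₀A₂/d = 15.3 × 8.85×10⁻¹² × 5.14×10⁻⁵ / 2.60×10⁻³ = 2.68×10⁻¹² F.
C = C₁ + C₂ = 2.80×10⁻¹² F.

2.80 pF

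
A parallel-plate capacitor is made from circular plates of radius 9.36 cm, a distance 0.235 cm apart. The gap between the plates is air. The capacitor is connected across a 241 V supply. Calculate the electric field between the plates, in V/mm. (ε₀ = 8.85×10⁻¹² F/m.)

E = V/d = 241 / 2.35×10⁻³ = 1.03×10⁵ V/m.

103 V/mm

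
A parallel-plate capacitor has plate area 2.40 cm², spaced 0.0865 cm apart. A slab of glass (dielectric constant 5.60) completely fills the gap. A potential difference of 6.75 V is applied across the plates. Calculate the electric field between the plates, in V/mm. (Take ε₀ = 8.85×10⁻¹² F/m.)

E = V/d = 6.75 / 8.65×10⁻⁴ = 7.80×10³ V/m.

7.80 V/mm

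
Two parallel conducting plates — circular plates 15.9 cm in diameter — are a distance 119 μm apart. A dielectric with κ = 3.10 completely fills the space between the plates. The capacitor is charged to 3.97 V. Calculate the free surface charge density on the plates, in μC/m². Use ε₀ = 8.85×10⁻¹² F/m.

0.915 μC/m²

A = π(15.9/2 cm)² = 1.99×10⁻² m².
C = κε₀A/d = 3.10 × 8.85×10⁻¹² × 1.99×10⁻² / 1.19×10⁻⁴ = 4.58×10⁻⁹ F.
σ = Q/A = CV/A = 4.58×10⁻⁹ × 3.97 / 1.99×10⁻² = 9.15×10⁻⁷ C/m².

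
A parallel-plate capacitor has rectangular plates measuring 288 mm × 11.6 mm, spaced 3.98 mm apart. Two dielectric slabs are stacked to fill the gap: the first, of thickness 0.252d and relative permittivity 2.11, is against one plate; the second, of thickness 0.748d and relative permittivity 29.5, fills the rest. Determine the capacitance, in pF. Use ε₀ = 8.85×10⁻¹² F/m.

A = 288 × 11.6 mm² = 3.34×10⁻³ m².
Stacked slabs ⇒ two capacitors in series, each with the full plate area.
C₁ = κ₁ε₀A/d₁ = 2.11 × 8.85×10⁻¹² × 3.34×10⁻³ / 1.00×10⁻³ = 6.22×10⁻¹¹ F.
C₂ = κ₂ε₀A/d₂ = 29.5 × 8.85×10⁻¹² × 3.34×10⁻³ / 2.98×10⁻³ = 2.93×10⁻¹⁰ F.
C = (1/C₁ + 1/C₂)⁻¹ = 5.13×10⁻¹¹ F.

51.3 pF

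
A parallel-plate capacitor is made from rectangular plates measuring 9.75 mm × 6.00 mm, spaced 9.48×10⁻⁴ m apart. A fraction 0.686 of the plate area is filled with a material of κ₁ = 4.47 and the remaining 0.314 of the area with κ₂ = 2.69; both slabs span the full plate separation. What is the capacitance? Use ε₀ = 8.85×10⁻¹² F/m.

C ≈ 2.14 pF

A = 9.75 × 6.00 mm² = 5.85×10⁻⁵ m².
Side-by-side slabs ⇒ two capacitors in parallel, each spanning the full gap.
C₁ = κ₁ε₀A₁/d = 4.47 × 8.85×10⁻¹² × 4.01×10⁻⁵ / 9.48×10⁻⁴ = 1.67×10⁻¹² F.
C₂ = κ₂ε₀A₂/d = 2.69 × 8.85×10⁻¹² × 1.84×10⁻⁵ / 9.48×10⁻⁴ = 4.61×10⁻¹³ F.
C = C₁ + C₂ = 2.14×10⁻¹² F.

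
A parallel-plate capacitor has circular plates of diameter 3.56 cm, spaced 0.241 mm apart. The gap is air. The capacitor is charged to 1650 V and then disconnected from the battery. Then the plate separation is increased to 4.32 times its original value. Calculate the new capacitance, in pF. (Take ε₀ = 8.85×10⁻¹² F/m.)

A = π(3.56/2 cm)² = 9.95×10⁻⁴ m².
Initially C₁ = ε₀A/d = 8.85×10⁻¹² × 9.95×10⁻⁴ / 2.41×10⁻⁴ = 3.66×10⁻¹¹ F.
C = ε₀A/d scales as 1/d, so C₂/C₁ = d₁/d₂ = 1/4.32 = 0.231.
C₂ = 0.231 × 3.66×10⁻¹¹ = 8.46×10⁻¹² F.

C ≈ 8.46 pF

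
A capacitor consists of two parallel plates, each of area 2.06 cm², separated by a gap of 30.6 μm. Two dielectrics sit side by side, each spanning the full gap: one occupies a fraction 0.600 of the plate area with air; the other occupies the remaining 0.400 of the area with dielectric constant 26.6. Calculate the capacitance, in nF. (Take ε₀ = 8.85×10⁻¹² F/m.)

C ≈ 0.670 nF

A = 2.06 cm² = 2.06×10⁻⁴ m².
Side-by-side slabs ⇒ two capacitors in parallel, each spanning the full gap.
C₁ = κ₁ε₀A₁/d = 1.00 × 8.85×10⁻¹² × 1.24×10⁻⁴ / 3.06×10⁻⁵ = 3.57×10⁻¹¹ F.
C₂ = κ₂ε₀A₂/d = 26.6 × 8.85×10⁻¹² × 8.24×10⁻⁵ / 3.06×10⁻⁵ = 6.34×10⁻¹⁰ F.
C = C₁ + C₂ = 6.70×10⁻¹⁰ F.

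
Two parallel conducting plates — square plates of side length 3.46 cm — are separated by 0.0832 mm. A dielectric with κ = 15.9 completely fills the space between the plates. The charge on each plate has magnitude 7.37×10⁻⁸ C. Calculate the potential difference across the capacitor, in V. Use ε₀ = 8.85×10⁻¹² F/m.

V ≈ 36.4 V

A = (3.46 cm)² = 1.20×10⁻³ m².
C = κε₀A/d = 15.9 × 8.85×10⁻¹² × 1.20×10⁻³ / 8.32×10⁻⁵ = 2.02×10⁻⁹ F.
V = Q/C = 7.37×10⁻⁸ / 2.02×10⁻⁹ = 36.4 V.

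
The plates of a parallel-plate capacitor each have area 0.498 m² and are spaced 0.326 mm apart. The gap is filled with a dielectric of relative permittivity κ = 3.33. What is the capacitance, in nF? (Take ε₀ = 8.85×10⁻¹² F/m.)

C = κε₀A/d = 3.33 × 8.85×10⁻¹² × 0.498 / 3.26×10⁻⁴ = 4.50×10⁻⁸ F.

45.0 nF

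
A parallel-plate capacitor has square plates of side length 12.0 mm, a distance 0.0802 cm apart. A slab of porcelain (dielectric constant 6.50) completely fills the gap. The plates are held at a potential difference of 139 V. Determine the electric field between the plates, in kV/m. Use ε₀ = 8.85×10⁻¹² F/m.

173 kV/m

E = V/d = 139 / 8.02×10⁻⁴ = 1.73×10⁵ V/m.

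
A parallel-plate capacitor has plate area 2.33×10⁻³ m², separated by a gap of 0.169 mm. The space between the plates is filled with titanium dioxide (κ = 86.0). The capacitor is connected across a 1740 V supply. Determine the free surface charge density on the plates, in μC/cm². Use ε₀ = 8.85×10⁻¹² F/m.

C = κε₀A/d = 86.0 × 8.85×10⁻¹² × 2.33×10⁻³ / 1.69×10⁻⁴ = 1.05×10⁻⁸ F.
σ = Q/A = CV/A = 1.05×10⁻⁸ × 1740 / 2.33×10⁻³ = 7.84×10⁻³ C/m².

0.784 μC/cm²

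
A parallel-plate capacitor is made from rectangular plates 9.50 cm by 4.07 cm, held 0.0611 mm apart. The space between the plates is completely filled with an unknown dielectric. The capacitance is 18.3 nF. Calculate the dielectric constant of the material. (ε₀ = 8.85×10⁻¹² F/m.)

κ ≈ 32.7

A = 9.50 × 4.07 cm² = 3.87×10⁻³ m².
κ = Cd/(ε₀A) = 1.83×10⁻⁸ × 6.11×10⁻⁵ / (8.85×10⁻¹² × 3.87×10⁻³) = 32.7.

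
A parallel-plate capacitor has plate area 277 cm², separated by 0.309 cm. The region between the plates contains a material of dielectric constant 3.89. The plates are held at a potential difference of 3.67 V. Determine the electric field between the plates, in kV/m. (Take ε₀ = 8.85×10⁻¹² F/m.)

E = V/d = 3.67 / 3.09×10⁻³ = 1.19×10³ V/m.

1.19 kV/m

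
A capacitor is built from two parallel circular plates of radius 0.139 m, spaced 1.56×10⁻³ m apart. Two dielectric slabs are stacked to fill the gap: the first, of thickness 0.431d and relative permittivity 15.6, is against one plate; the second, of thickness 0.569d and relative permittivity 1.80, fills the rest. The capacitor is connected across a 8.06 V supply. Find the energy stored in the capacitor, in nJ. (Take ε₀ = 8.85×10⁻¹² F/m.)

A = π(0.139 m)² = 6.07×10⁻² m².
Stacked slabs ⇒ two capacitors in series, each with the full plate area.
C₁ = κ₁ε₀A/d₁ = 15.6 × 8.85×10⁻¹² × 6.07×10⁻² / 6.72×10⁻⁴ = 1.25×10⁻⁸ F.
C₂ = κ₂ε₀A/d₂ = 1.80 × 8.85×10⁻¹² × 6.07×10⁻² / 8.88×10⁻⁴ = 1.09×10⁻⁹ F.
C = (1/C₁ + 1/C₂)⁻¹ = 1.00×10⁻⁹ F.
U = ½CV² = ½ × 1.00×10⁻⁹ × (8.06)² = 3.25×10⁻⁸ J.

U ≈ 32.5 nJ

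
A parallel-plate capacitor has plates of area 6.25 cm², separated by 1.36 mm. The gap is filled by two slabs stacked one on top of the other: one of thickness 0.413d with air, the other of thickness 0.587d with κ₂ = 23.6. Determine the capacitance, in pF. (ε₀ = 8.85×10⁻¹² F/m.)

C ≈ 9.29 pF

A = 6.25 cm² = 6.25×10⁻⁴ m².
Stacked slabs ⇒ two capacitors in series, each with the full plate area.
C₁ = κ₁ε₀A/d₁ = 1.00 × 8.85×10⁻¹² × 6.25×10⁻⁴ / 5.62×10⁻⁴ = 9.85×10⁻¹² F.
C₂ = κ₂ε₀A/d₂ = 23.6 × 8.85×10⁻¹² × 6.25×10⁻⁴ / 7.98×10⁻⁴ = 1.64×10⁻¹⁰ F.
C = (1/C₁ + 1/C₂)⁻¹ = 9.29×10⁻¹² F.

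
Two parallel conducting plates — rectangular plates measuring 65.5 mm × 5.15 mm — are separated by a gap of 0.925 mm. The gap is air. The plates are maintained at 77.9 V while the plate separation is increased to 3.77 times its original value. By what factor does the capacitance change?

C = ε₀A/d scales as 1/d, so C₂/C₁ = d₁/d₂ = 1/3.77 = 0.265.

C₂/C₁ ≈ 0.265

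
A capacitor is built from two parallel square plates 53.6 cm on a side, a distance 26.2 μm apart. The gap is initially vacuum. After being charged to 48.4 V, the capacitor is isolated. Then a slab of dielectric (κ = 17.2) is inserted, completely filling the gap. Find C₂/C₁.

C₂/C₁ ≈ 17.2

C = κε₀A/d scales with κ, so C₂/C₁ = κ = 17.2.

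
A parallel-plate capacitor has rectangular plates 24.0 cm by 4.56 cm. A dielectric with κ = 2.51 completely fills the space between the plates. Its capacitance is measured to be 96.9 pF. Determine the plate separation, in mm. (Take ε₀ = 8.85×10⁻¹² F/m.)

d ≈ 2.51 mm

A = 24.0 × 4.56 cm² = 1.09×10⁻² m².
d = κε₀A/C = 2.51 × 8.85×10⁻¹² × 1.09×10⁻² / 9.69×10⁻¹¹ = 2.51×10⁻³ m.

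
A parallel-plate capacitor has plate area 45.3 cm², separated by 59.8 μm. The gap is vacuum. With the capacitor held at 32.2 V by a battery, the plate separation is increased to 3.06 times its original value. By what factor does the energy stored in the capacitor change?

U₂/U₁ ≈ 0.327

Battery connected ⇒ V is held fixed.
C₂ = 0.327 C₁ and U = ½CV², so U₂/U₁ = C₂/C₁ = 0.327.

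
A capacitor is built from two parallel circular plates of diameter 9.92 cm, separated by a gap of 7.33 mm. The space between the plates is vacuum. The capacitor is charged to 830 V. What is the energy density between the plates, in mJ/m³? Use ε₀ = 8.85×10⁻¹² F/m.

E = V/d = 830 / 7.33×10⁻³ = 1.13×10⁵ V/m.
u = ½ε₀E² = ½ × 8.85×10⁻¹² × (1.13×10⁵)² = 5.67×10⁻² J/m³.

56.7 mJ/m³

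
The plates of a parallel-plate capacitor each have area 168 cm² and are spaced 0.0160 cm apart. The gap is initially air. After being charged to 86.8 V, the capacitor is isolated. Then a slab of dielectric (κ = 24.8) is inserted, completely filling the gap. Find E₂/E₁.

0.0403

Isolated ⇒ Q is held fixed.
V₂ = Q/C₂ = V₁/24.8; E = V/d, so E₂/E₁ = (V₂/V₁)(d₁/d₂) = 0.0403.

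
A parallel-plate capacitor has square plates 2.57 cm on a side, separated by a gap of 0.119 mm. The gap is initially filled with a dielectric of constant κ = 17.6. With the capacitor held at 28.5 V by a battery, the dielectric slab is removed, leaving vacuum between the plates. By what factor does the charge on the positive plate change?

0.0568

Battery connected ⇒ V is held fixed.
C₂ = 0.0568 C₁ and Q = CV, so Q₂/Q₁ = C₂/C₁ = 0.0568.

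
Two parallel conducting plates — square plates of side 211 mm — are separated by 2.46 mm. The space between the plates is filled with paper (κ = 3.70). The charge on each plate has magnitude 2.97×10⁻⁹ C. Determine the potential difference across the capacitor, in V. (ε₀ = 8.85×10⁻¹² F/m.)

A = (211 mm)² = 4.45×10⁻² m².
C = κε₀A/d = 3.70 × 8.85×10⁻¹² × 4.45×10⁻² / 2.46×10⁻³ = 5.93×10⁻¹⁰ F.
V = Q/C = 2.97×10⁻⁹ / 5.93×10⁻¹⁰ = 5.01 V.

5.01 V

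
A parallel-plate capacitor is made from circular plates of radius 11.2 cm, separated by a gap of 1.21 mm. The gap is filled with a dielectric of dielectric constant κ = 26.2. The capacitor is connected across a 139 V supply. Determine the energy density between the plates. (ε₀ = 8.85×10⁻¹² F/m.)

E = V/d = 139 / 1.21×10⁻³ = 1.15×10⁵ V/m.
u = ½κε₀E² = ½ × 26.2 × 8.85×10⁻¹² × (1.15×10⁵)² = 1.53 J/m³.

u ≈ 1.53 J/m³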